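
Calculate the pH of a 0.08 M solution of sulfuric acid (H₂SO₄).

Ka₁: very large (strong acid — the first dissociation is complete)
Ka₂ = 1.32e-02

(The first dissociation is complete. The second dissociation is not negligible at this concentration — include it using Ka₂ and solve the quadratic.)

First dissociation is complete: [H⁺]₀ = [HSO₄⁻]₀ = C = 0.08 M. Second dissociation HSO₄⁻ ⇌ H⁺ + SO₄²⁻: let x = [SO₄²⁻]. Ka₂ = (C + x)·x / (C − x) = 1.32e-02 → x² + (C + Ka₂)·x − Ka₂·C = 0 → x² + 0.09320·x − 1.056e-03 = 0. x = (−0.09320 + √(0.09320² + 4 × 1.056e-03)) / 2 = 1.0212e-02 M. [H⁺] = C + x = 0.08 + 1.0212e-02 = 9.0212e-02 M. pH = -log(9.0212e-02) = 1.04.

pH = 1.04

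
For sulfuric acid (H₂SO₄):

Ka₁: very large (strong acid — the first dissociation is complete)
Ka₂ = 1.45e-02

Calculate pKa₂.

pKa₂ = -log(Ka₂) = -log(1.45e-02) = 1.84.

pK_{a2} = 1.84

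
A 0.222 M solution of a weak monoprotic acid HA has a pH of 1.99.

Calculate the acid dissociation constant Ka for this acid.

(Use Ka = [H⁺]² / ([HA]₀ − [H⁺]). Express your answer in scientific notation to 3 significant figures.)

[H⁺] = 10^(−pH) = 10^(−1.99) = 1.023e-02 M. For HA ⇌ H⁺ + A⁻, Ka = [H⁺][A⁻]/[HA] = [H⁺]² / ([HA]₀ − [H⁺]) = (1.023e-02)² / (0.222 − 1.023e-02) = 4.94e-04.

K_a = 4.94e-04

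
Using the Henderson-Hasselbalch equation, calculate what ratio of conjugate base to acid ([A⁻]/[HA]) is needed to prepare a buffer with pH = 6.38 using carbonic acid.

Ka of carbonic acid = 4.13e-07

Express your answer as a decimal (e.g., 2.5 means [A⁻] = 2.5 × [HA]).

pKa = -log(4.13e-07) = 6.3840. pH = pKa + log([A⁻]/[HA]), so log([A⁻]/[HA]) = pH − pKa = 6.38 − 6.3840 = -0.0040. [A⁻]/[HA] = 10^(-0.0040) = 0.991

[A⁻]/[HA] = 0.991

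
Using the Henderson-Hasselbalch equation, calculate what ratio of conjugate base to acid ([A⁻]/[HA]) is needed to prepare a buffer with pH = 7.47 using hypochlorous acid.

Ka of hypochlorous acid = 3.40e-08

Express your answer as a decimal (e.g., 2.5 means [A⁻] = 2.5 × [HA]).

pKa = -log(3.40e-08) = 7.4685. pH = pKa + log([A⁻]/[HA]), so log([A⁻]/[HA]) = pH − pKa = 7.47 − 7.4685 = 0.0015. [A⁻]/[HA] = 10^(0.0015) = 1.00

[A⁻]/[HA] = 1.00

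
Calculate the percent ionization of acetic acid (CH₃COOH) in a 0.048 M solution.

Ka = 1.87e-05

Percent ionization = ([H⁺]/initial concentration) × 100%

Using Ka equilibrium: x² + Ka×x - Ka×C = 0. Solving: [H⁺] = 9.3811e-04. Percent = (9.3811e-04/0.048) × 100

Percent ionization = 1.95%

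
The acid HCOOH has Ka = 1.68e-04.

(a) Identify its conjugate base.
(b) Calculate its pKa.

(a) The conjugate base is formed by removing one H⁺ from HCOOH, giving HCOO⁻. (b) pKa = -log(Ka) = -log(1.68e-04) = 3.77.

Conjugate base: HCOO⁻; pK_a = 3.77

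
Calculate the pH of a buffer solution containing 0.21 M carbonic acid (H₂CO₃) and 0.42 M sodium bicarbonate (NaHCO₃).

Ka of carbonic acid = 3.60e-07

pKa = -log(3.60e-07) = 6.44. pH = pKa + log([A⁻]/[HA]) = 6.44 + log(0.42/0.21)

pH = 6.74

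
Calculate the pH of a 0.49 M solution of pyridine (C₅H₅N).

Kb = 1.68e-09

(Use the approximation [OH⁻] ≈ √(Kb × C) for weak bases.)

[OH⁻] = √(Kb × C) = √(1.68e-09 × 0.49) = 2.8691e-05. pOH = 4.54, pH = 14 - pOH

pH = 9.46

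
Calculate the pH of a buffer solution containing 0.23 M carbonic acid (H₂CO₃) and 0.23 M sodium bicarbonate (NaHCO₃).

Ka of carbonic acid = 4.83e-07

pKa = -log(4.83e-07) = 6.32. pH = pKa + log([A⁻]/[HA]) = 6.32 + log(0.23/0.23)

pH = 6.32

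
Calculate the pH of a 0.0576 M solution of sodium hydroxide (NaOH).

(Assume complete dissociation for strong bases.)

[OH⁻] = 0.0576 M for strong base. pOH = -log[OH⁻] = 1.24, pH = 14 - pOH

pH = 12.76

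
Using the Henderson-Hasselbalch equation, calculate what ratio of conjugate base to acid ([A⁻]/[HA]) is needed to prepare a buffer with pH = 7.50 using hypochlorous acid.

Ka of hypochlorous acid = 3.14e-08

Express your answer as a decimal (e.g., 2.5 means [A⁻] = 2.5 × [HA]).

pKa = -log(3.14e-08) = 7.5031. pH = pKa + log([A⁻]/[HA]), so log([A⁻]/[HA]) = pH − pKa = 7.50 − 7.5031 = -0.0031. [A⁻]/[HA] = 10^(-0.0031) = 0.993

[A⁻]/[HA] = 0.993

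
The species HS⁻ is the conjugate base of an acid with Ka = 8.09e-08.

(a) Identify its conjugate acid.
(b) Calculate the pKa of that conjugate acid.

(a) The conjugate acid is formed by adding one H⁺ to HS⁻, giving H₂S. (b) pKa = -log(Ka) = -log(8.09e-08) = 7.09.

Conjugate acid: H₂S; pK_a = 7.09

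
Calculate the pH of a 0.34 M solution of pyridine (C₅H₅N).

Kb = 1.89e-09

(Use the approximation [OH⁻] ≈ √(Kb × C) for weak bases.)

[OH⁻] = √(Kb × C) = √(1.89e-09 × 0.34) = 2.5350e-05. pOH = 4.60, pH = 14 - pOH

pH = 9.40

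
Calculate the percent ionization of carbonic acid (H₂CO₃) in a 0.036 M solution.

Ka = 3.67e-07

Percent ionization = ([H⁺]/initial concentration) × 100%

Using Ka equilibrium: x² + Ka×x - Ka×C = 0. Solving: [H⁺] = 1.1476e-04. Percent = (1.1476e-04/0.036) × 100

Percent ionization = 0.319%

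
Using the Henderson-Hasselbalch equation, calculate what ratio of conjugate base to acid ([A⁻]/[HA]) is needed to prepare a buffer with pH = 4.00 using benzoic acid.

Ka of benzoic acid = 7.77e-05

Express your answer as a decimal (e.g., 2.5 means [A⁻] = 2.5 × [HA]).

pKa = -log(7.77e-05) = 4.1096. pH = pKa + log([A⁻]/[HA]), so log([A⁻]/[HA]) = pH − pKa = 4.00 − 4.1096 = -0.1096. [A⁻]/[HA] = 10^(-0.1096) = 0.777

[A⁻]/[HA] = 0.777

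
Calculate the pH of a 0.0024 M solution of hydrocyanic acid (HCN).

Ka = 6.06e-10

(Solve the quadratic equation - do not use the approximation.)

x² + Ka×x - Ka×C = 0. Using quadratic formula: [H⁺] = 1.2057e-06

pH = 5.92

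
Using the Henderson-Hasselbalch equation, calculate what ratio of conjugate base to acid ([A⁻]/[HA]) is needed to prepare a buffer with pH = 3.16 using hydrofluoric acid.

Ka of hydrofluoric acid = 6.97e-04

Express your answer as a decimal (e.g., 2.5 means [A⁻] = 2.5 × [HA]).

pKa = -log(6.97e-04) = 3.1568. pH = pKa + log([A⁻]/[HA]), so log([A⁻]/[HA]) = pH − pKa = 3.16 − 3.1568 = 0.0032. [A⁻]/[HA] = 10^(0.0032) = 1.01

[A⁻]/[HA] = 1.01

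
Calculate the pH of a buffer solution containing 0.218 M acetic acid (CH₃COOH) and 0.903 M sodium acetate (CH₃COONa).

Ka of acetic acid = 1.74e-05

pKa = -log(1.74e-05) = 4.76. pH = pKa + log([A⁻]/[HA]) = 4.76 + log(0.903/0.218)

pH = 5.38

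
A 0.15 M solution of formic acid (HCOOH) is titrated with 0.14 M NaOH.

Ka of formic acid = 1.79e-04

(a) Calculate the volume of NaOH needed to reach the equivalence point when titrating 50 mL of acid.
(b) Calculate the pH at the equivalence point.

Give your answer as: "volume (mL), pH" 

moles acid = 0.15 × 50/1000 = 0.0075 mol; V_base = moles/0.14 × 1000 = 53.6 mL. At equivalence only the conjugate base is present: [A⁻] = 0.0075/0.104 = 7.2414e-02 M. Kb = Kw/Ka = 5.59e-11; [OH⁻] = √(Kb × [A⁻]) = 2.0113e-06; pOH = 5.70; pH = 14 - pOH = 8.30.

V = 53.6 mL, pH = 8.30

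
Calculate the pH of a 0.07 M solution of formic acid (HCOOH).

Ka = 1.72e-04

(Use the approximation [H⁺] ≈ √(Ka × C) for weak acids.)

[H⁺] = √(Ka × C) = √(1.72e-04 × 0.07) = 3.4699e-03. pH = -log(3.4699e-03)

pH = 2.46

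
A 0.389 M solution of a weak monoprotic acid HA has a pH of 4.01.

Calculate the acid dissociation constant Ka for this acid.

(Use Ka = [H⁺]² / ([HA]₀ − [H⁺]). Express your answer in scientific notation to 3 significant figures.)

[H⁺] = 10^(−pH) = 10^(−4.01) = 9.772e-05 M. For HA ⇌ H⁺ + A⁻, Ka = [H⁺][A⁻]/[HA] = [H⁺]² / ([HA]₀ − [H⁺]) = (9.772e-05)² / (0.389 − 9.772e-05) = 2.46e-08.

K_a = 2.46e-08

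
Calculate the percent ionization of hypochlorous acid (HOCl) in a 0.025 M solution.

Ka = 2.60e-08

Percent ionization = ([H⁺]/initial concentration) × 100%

Using Ka equilibrium: x² + Ka×x - Ka×C = 0. Solving: [H⁺] = 2.5482e-05. Percent = (2.5482e-05/0.025) × 100

Percent ionization = 0.102%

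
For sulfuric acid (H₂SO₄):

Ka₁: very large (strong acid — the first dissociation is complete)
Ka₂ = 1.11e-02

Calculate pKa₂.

pKa₂ = -log(Ka₂) = -log(1.11e-02) = 1.95.

pK_{a2} = 1.95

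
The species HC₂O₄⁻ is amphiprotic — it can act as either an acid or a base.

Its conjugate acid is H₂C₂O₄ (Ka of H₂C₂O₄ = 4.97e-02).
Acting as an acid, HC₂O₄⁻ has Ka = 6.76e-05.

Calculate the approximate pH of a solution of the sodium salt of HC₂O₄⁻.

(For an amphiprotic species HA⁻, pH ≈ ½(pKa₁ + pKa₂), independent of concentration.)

pKa₁ = -log(4.97e-02) = 1.30; pKa₂ = -log(6.76e-05) = 4.17. For an amphiprotic species, pH ≈ ½(pKa₁ + pKa₂) = ½(1.30 + 4.17) = 2.74.

pH = 2.74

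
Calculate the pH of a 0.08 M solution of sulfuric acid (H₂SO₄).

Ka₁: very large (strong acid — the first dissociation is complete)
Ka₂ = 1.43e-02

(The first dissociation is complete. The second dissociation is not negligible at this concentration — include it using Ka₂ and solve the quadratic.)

First dissociation is complete: [H⁺]₀ = [HSO₄⁻]₀ = C = 0.08 M. Second dissociation HSO₄⁻ ⇌ H⁺ + SO₄²⁻: let x = [SO₄²⁻]. Ka₂ = (C + x)·x / (C − x) = 1.43e-02 → x² + (C + Ka₂)·x − Ka₂·C = 0 → x² + 0.09430·x − 1.144e-03 = 0. x = (−0.09430 + √(0.09430² + 4 × 1.144e-03)) / 2 = 1.0877e-02 M. [H⁺] = C + x = 0.08 + 1.0877e-02 = 9.0877e-02 M. pH = -log(9.0877e-02) = 1.04.

pH = 1.04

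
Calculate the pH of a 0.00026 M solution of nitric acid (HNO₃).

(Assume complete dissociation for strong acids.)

[H⁺] = 0.00026 M for strong acid. pH = -log[H⁺] = -log(0.00026)

pH = 3.59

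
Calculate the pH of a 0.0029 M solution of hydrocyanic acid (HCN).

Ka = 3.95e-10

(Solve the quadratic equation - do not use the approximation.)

x² + Ka×x - Ka×C = 0. Using quadratic formula: [H⁺] = 1.0701e-06

pH = 5.97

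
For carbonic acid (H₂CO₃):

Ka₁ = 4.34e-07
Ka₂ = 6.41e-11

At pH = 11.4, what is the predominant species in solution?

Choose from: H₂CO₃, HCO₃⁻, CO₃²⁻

pKa₁ = 6.36, pKa₂ = 10.19. For a polyprotic acid the predominant species crosses at each pKa: below pKa_n the protonated form dominates, above it the deprotonated form does. At pH = 11.4, the predominant species is CO₃²⁻.

CO₃²⁻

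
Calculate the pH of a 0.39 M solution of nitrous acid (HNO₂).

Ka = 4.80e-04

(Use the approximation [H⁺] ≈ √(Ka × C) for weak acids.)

[H⁺] = √(Ka × C) = √(4.80e-04 × 0.39) = 1.3682e-02. pH = -log(1.3682e-02)

pH = 1.86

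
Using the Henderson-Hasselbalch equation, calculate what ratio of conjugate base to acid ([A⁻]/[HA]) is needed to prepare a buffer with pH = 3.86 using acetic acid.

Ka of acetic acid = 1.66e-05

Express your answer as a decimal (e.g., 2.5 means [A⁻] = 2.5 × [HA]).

pKa = -log(1.66e-05) = 4.7799. pH = pKa + log([A⁻]/[HA]), so log([A⁻]/[HA]) = pH − pKa = 3.86 − 4.7799 = -0.9199. [A⁻]/[HA] = 10^(-0.9199) = 0.120

[A⁻]/[HA] = 0.120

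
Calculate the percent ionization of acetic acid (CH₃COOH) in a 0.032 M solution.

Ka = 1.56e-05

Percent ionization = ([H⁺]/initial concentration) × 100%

Using Ka equilibrium: x² + Ka×x - Ka×C = 0. Solving: [H⁺] = 6.9878e-04. Percent = (6.9878e-04/0.032) × 100

Percent ionization = 2.18%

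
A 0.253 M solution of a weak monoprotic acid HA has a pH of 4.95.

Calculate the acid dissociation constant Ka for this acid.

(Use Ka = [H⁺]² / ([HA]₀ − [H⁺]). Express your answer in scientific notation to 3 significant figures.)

[H⁺] = 10^(−pH) = 10^(−4.95) = 1.122e-05 M. For HA ⇌ H⁺ + A⁻, Ka = [H⁺][A⁻]/[HA] = [H⁺]² / ([HA]₀ − [H⁺]) = (1.122e-05)² / (0.253 − 1.122e-05) = 4.98e-10.

K_a = 4.98e-10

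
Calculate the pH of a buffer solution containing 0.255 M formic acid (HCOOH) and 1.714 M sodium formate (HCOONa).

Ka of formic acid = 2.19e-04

pKa = -log(2.19e-04) = 3.66. pH = pKa + log([A⁻]/[HA]) = 3.66 + log(1.714/0.255)

pH = 4.49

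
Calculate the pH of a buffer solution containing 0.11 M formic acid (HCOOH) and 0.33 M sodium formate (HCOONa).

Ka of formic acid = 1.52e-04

pKa = -log(1.52e-04) = 3.82. pH = pKa + log([A⁻]/[HA]) = 3.82 + log(0.33/0.11)

pH = 4.30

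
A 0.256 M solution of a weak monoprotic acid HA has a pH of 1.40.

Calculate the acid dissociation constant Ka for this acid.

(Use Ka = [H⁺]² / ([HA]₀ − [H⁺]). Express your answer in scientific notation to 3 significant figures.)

[H⁺] = 10^(−pH) = 10^(−1.40) = 3.981e-02 M. For HA ⇌ H⁺ + A⁻, Ka = [H⁺][A⁻]/[HA] = [H⁺]² / ([HA]₀ − [H⁺]) = (3.981e-02)² / (0.256 − 3.981e-02) = 7.33e-03.

K_a = 7.33e-03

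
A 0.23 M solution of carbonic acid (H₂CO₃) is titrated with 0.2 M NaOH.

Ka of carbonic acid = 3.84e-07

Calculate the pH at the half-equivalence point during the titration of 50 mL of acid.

At half-equivalence [HA] = [A⁻], so Henderson-Hasselbalch gives pH = pKa = -log(3.84e-07) = 6.42.

pH = pKa = 6.42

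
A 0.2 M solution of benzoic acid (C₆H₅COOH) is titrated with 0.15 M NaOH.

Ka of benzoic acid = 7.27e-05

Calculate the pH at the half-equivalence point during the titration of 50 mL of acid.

At half-equivalence [HA] = [A⁻], so Henderson-Hasselbalch gives pH = pKa = -log(7.27e-05) = 4.14.

pH = pKa = 4.14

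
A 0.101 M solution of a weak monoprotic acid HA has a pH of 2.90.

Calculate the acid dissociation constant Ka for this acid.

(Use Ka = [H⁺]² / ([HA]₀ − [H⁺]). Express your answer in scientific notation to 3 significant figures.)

[H⁺] = 10^(−pH) = 10^(−2.90) = 1.259e-03 M. For HA ⇌ H⁺ + A⁻, Ka = [H⁺][A⁻]/[HA] = [H⁺]² / ([HA]₀ − [H⁺]) = (1.259e-03)² / (0.101 − 1.259e-03) = 1.59e-05.

K_a = 1.59e-05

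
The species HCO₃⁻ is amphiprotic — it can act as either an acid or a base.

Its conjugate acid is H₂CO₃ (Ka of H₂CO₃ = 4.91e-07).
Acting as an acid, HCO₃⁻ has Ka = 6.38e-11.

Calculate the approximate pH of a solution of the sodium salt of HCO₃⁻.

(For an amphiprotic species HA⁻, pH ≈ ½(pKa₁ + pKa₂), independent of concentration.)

pKa₁ = -log(4.91e-07) = 6.31; pKa₂ = -log(6.38e-11) = 10.20. For an amphiprotic species, pH ≈ ½(pKa₁ + pKa₂) = ½(6.31 + 10.20) = 8.25.

pH = 8.25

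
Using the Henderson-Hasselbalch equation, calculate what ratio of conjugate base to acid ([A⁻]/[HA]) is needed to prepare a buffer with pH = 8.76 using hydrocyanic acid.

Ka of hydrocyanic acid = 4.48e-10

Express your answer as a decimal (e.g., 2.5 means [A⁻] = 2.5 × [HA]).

pKa = -log(4.48e-10) = 9.3487. pH = pKa + log([A⁻]/[HA]), so log([A⁻]/[HA]) = pH − pKa = 8.76 − 9.3487 = -0.5887. [A⁻]/[HA] = 10^(-0.5887) = 0.258

[A⁻]/[HA] = 0.258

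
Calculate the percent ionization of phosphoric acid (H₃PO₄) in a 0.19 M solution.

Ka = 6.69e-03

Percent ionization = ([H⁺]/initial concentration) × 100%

Using Ka equilibrium: x² + Ka×x - Ka×C = 0. Solving: [H⁺] = 3.2464e-02. Percent = (3.2464e-02/0.19) × 100

Percent ionization = 17.1%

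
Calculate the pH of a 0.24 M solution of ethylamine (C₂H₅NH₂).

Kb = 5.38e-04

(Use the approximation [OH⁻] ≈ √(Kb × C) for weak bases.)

[OH⁻] = √(Kb × C) = √(5.38e-04 × 0.24) = 1.1363e-02. pOH = 1.94, pH = 14 - pOH

pH = 12.06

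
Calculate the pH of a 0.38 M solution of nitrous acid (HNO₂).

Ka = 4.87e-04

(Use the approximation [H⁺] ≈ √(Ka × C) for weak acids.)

[H⁺] = √(Ka × C) = √(4.87e-04 × 0.38) = 1.3604e-02. pH = -log(1.3604e-02)

pH = 1.87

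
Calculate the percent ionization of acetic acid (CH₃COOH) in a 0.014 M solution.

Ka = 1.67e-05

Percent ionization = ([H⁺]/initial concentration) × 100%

Using Ka equilibrium: x² + Ka×x - Ka×C = 0. Solving: [H⁺] = 4.7525e-04. Percent = (4.7525e-04/0.014) × 100

Percent ionization = 3.39%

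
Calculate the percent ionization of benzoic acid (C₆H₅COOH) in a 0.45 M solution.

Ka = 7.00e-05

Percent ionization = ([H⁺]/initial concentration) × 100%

Using Ka equilibrium: x² + Ka×x - Ka×C = 0. Solving: [H⁺] = 5.5776e-03. Percent = (5.5776e-03/0.45) × 100

Percent ionization = 1.24%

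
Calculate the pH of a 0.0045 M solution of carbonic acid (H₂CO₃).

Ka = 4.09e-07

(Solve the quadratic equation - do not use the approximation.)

x² + Ka×x - Ka×C = 0. Using quadratic formula: [H⁺] = 4.2697e-05

pH = 4.37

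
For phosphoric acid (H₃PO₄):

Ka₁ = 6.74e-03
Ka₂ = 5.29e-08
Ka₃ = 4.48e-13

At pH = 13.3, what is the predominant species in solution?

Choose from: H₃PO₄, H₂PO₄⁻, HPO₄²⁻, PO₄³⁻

pKa₁ = 2.17, pKa₂ = 7.28, pKa₃ = 12.35. For a polyprotic acid the predominant species crosses at each pKa: below pKa_n the protonated form dominates, above it the deprotonated form does. At pH = 13.3, the predominant species is PO₄³⁻.

PO₄³⁻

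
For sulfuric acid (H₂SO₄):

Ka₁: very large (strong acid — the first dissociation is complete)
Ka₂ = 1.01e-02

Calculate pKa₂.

pKa₂ = -log(Ka₂) = -log(1.01e-02) = 2.00.

pK_{a2} = 2.00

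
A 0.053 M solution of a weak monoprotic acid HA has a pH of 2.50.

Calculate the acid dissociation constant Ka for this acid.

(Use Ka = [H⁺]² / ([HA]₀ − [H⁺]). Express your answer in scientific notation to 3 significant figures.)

[H⁺] = 10^(−pH) = 10^(−2.50) = 3.162e-03 M. For HA ⇌ H⁺ + A⁻, Ka = [H⁺][A⁻]/[HA] = [H⁺]² / ([HA]₀ − [H⁺]) = (3.162e-03)² / (0.053 − 3.162e-03) = 2.01e-04.

K_a = 2.01e-04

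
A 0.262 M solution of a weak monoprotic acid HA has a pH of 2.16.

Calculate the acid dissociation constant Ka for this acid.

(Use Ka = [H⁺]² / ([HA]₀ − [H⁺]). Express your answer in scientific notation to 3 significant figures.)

[H⁺] = 10^(−pH) = 10^(−2.16) = 6.918e-03 M. For HA ⇌ H⁺ + A⁻, Ka = [H⁺][A⁻]/[HA] = [H⁺]² / ([HA]₀ − [H⁺]) = (6.918e-03)² / (0.262 − 6.918e-03) = 1.88e-04.

K_a = 1.88e-04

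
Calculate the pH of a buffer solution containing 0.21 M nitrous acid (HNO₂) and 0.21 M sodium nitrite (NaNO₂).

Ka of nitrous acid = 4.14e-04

pKa = -log(4.14e-04) = 3.38. pH = pKa + log([A⁻]/[HA]) = 3.38 + log(0.21/0.21)

pH = 3.38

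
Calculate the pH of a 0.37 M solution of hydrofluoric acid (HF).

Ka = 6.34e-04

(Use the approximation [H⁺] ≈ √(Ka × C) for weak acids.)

[H⁺] = √(Ka × C) = √(6.34e-04 × 0.37) = 1.5316e-02. pH = -log(1.5316e-02)

pH = 1.81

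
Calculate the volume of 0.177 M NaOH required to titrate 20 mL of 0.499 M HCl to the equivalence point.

At equivalence: moles acid = moles base. moles HCl = 0.499 × 20/1000 = 0.00998 mol. V_base = moles / 0.177 × 1000 = 56.4 mL.

V_{base} = 56.4 mL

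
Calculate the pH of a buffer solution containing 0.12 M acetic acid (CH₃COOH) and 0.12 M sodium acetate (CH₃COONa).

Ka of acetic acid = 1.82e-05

pKa = -log(1.82e-05) = 4.74. pH = pKa + log([A⁻]/[HA]) = 4.74 + log(0.12/0.12)

pH = 4.74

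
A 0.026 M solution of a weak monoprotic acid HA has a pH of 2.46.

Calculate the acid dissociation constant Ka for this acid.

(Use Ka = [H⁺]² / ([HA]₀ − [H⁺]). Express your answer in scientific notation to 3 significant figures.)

[H⁺] = 10^(−pH) = 10^(−2.46) = 3.467e-03 M. For HA ⇌ H⁺ + A⁻, Ka = [H⁺][A⁻]/[HA] = [H⁺]² / ([HA]₀ − [H⁺]) = (3.467e-03)² / (0.026 − 3.467e-03) = 5.34e-04.

K_a = 5.34e-04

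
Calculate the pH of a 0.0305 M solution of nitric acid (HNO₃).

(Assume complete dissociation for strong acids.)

[H⁺] = 0.0305 M for strong acid. pH = -log[H⁺] = -log(0.0305)

pH = 1.52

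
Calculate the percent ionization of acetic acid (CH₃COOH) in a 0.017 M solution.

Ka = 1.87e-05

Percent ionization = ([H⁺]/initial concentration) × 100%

Using Ka equilibrium: x² + Ka×x - Ka×C = 0. Solving: [H⁺] = 5.5455e-04. Percent = (5.5455e-04/0.017) × 100

Percent ionization = 3.26%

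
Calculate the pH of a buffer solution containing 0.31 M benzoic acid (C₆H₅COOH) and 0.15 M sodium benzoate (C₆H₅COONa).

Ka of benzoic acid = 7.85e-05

pKa = -log(7.85e-05) = 4.11. pH = pKa + log([A⁻]/[HA]) = 4.11 + log(0.15/0.31)

pH = 3.79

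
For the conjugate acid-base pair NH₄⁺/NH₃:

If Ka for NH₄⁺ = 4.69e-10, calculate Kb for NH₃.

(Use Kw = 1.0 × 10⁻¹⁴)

For a conjugate pair Ka × Kb = Kw, so Kb = Kw/Ka = 1.0 × 10⁻¹⁴ / 4.69e-10 = 2.13e-05.

K_b = 2.13e-05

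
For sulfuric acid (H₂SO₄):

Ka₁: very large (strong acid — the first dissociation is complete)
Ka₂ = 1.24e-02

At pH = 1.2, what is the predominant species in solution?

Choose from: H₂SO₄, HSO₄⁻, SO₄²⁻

The first dissociation is complete, so H₂SO₄ itself is never the predominant species in water; pKa₂ = -log(1.24e-02) = 1.91. For a polyprotic acid the predominant species crosses at each pKa: below pKa_n the protonated form dominates, above it the deprotonated form does. At pH = 1.2, the predominant species is HSO₄⁻.

HSO₄⁻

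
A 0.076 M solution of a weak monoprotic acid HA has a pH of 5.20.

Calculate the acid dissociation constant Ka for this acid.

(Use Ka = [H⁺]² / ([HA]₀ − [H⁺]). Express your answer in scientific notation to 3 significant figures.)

[H⁺] = 10^(−pH) = 10^(−5.20) = 6.310e-06 M. For HA ⇌ H⁺ + A⁻, Ka = [H⁺][A⁻]/[HA] = [H⁺]² / ([HA]₀ − [H⁺]) = (6.310e-06)² / (0.076 − 6.310e-06) = 5.24e-10.

K_a = 5.24e-10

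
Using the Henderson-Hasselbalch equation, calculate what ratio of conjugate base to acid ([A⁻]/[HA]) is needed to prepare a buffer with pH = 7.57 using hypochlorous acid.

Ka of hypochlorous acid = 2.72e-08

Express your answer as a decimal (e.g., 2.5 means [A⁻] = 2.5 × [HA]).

pKa = -log(2.72e-08) = 7.5654. pH = pKa + log([A⁻]/[HA]), so log([A⁻]/[HA]) = pH − pKa = 7.57 − 7.5654 = 0.0046. [A⁻]/[HA] = 10^(0.0046) = 1.01

[A⁻]/[HA] = 1.01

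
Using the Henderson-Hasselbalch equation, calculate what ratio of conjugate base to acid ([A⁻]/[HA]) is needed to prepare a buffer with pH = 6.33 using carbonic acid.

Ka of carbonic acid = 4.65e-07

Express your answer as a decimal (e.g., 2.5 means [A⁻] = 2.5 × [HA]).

pKa = -log(4.65e-07) = 6.3325. pH = pKa + log([A⁻]/[HA]), so log([A⁻]/[HA]) = pH − pKa = 6.33 − 6.3325 = -0.0025. [A⁻]/[HA] = 10^(-0.0025) = 0.994

[A⁻]/[HA] = 0.994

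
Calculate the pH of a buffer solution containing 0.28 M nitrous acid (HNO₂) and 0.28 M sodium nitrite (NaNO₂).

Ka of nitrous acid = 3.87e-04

pKa = -log(3.87e-04) = 3.41. pH = pKa + log([A⁻]/[HA]) = 3.41 + log(0.28/0.28)

pH = 3.41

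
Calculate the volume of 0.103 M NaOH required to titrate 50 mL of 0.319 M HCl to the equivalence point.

At equivalence: moles acid = moles base. moles HCl = 0.319 × 50/1000 = 0.01595 mol. V_base = moles / 0.103 × 1000 = 154.9 mL.

V_{base} = 154.9 mL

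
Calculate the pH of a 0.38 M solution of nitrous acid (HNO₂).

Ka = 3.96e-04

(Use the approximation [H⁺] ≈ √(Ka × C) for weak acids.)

[H⁺] = √(Ka × C) = √(3.96e-04 × 0.38) = 1.2267e-02. pH = -log(1.2267e-02)

pH = 1.91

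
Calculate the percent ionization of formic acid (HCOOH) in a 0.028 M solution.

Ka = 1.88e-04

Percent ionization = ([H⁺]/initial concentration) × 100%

Using Ka equilibrium: x² + Ka×x - Ka×C = 0. Solving: [H⁺] = 2.2023e-03. Percent = (2.2023e-03/0.028) × 100

Percent ionization = 7.87%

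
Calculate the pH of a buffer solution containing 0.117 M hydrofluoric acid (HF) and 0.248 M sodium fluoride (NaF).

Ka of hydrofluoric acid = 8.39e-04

pKa = -log(8.39e-04) = 3.08. pH = pKa + log([A⁻]/[HA]) = 3.08 + log(0.248/0.117)

pH = 3.40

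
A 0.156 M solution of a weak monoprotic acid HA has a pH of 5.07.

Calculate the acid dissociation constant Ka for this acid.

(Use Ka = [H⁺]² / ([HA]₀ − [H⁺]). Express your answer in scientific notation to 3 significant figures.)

[H⁺] = 10^(−pH) = 10^(−5.07) = 8.511e-06 M. For HA ⇌ H⁺ + A⁻, Ka = [H⁺][A⁻]/[HA] = [H⁺]² / ([HA]₀ − [H⁺]) = (8.511e-06)² / (0.156 − 8.511e-06) = 4.64e-10.

K_a = 4.64e-10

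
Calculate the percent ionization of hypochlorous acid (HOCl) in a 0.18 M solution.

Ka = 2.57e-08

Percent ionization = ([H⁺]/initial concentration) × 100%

Using Ka equilibrium: x² + Ka×x - Ka×C = 0. Solving: [H⁺] = 6.8002e-05. Percent = (6.8002e-05/0.18) × 100

Percent ionization = 0.0378%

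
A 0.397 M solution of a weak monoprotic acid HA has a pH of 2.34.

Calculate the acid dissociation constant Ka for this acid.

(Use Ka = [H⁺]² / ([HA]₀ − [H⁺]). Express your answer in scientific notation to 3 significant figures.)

[H⁺] = 10^(−pH) = 10^(−2.34) = 4.571e-03 M. For HA ⇌ H⁺ + A⁻, Ka = [H⁺][A⁻]/[HA] = [H⁺]² / ([HA]₀ − [H⁺]) = (4.571e-03)² / (0.397 − 4.571e-03) = 5.32e-05.

K_a = 5.32e-05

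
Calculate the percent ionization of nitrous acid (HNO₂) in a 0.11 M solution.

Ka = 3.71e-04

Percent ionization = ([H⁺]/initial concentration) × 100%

Using Ka equilibrium: x² + Ka×x - Ka×C = 0. Solving: [H⁺] = 6.2055e-03. Percent = (6.2055e-03/0.11) × 100

Percent ionization = 5.64%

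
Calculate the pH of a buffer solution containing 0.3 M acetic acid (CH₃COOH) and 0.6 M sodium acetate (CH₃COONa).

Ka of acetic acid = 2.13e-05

pKa = -log(2.13e-05) = 4.67. pH = pKa + log([A⁻]/[HA]) = 4.67 + log(0.6/0.3)

pH = 4.97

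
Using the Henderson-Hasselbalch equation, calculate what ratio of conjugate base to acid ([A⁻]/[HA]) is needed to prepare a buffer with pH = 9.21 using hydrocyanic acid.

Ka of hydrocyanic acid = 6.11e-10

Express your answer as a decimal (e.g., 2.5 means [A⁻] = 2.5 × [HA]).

pKa = -log(6.11e-10) = 9.2140. pH = pKa + log([A⁻]/[HA]), so log([A⁻]/[HA]) = pH − pKa = 9.21 − 9.2140 = -0.0040. [A⁻]/[HA] = 10^(-0.0040) = 0.991

[A⁻]/[HA] = 0.991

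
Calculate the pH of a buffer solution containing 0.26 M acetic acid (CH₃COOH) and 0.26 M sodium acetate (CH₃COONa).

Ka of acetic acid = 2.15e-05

pKa = -log(2.15e-05) = 4.67. pH = pKa + log([A⁻]/[HA]) = 4.67 + log(0.26/0.26)

pH = 4.67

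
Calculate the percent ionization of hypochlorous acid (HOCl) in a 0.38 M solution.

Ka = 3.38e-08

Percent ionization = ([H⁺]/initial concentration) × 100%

Using Ka equilibrium: x² + Ka×x - Ka×C = 0. Solving: [H⁺] = 1.1331e-04. Percent = (1.1331e-04/0.38) × 100

Percent ionization = 0.0298%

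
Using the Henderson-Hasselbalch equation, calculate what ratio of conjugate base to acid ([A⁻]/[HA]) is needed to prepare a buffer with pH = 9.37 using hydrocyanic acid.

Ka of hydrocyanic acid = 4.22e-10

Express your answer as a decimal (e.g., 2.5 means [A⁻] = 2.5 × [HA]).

pKa = -log(4.22e-10) = 9.3747. pH = pKa + log([A⁻]/[HA]), so log([A⁻]/[HA]) = pH − pKa = 9.37 − 9.3747 = -0.0047. [A⁻]/[HA] = 10^(-0.0047) = 0.989

[A⁻]/[HA] = 0.989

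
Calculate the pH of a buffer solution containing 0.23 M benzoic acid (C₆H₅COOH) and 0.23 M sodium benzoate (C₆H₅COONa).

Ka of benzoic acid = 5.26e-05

pKa = -log(5.26e-05) = 4.28. pH = pKa + log([A⁻]/[HA]) = 4.28 + log(0.23/0.23)

pH = 4.28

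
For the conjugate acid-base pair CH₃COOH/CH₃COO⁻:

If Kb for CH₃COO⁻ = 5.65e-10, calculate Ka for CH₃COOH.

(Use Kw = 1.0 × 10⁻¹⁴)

For a conjugate pair Ka × Kb = Kw, so Ka = Kw/Kb = 1.0 × 10⁻¹⁴ / 5.65e-10 = 1.77e-05.

K_a = 1.77e-05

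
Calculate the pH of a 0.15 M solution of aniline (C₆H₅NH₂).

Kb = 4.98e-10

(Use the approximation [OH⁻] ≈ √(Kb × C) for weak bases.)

[OH⁻] = √(Kb × C) = √(4.98e-10 × 0.15) = 8.6429e-06. pOH = 5.06, pH = 14 - pOH

pH = 8.94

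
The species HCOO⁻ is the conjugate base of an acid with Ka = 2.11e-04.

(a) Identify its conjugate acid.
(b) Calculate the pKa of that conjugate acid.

(a) The conjugate acid is formed by adding one H⁺ to HCOO⁻, giving HCOOH. (b) pKa = -log(Ka) = -log(2.11e-04) = 3.68.

Conjugate acid: HCOOH; pK_a = 3.68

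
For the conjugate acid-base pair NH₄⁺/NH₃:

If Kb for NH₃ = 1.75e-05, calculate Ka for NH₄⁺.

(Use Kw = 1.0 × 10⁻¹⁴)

For a conjugate pair Ka × Kb = Kw, so Ka = Kw/Kb = 1.0 × 10⁻¹⁴ / 1.75e-05 = 5.71e-10.

K_a = 5.71e-10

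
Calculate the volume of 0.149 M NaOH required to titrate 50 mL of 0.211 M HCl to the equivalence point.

At equivalence: moles acid = moles base. moles HCl = 0.211 × 50/1000 = 0.01055 mol. V_base = moles / 0.149 × 1000 = 70.8 mL.

V_{base} = 70.8 mL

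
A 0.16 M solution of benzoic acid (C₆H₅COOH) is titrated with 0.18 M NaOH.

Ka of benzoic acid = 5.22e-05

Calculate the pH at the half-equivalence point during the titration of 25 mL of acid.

At half-equivalence [HA] = [A⁻], so Henderson-Hasselbalch gives pH = pKa = -log(5.22e-05) = 4.28.

pH = pKa = 4.28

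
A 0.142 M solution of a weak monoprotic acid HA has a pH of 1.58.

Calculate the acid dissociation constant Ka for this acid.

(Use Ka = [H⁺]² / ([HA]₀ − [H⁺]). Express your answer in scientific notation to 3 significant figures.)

[H⁺] = 10^(−pH) = 10^(−1.58) = 2.630e-02 M. For HA ⇌ H⁺ + A⁻, Ka = [H⁺][A⁻]/[HA] = [H⁺]² / ([HA]₀ − [H⁺]) = (2.630e-02)² / (0.142 − 2.630e-02) = 5.98e-03.

K_a = 5.98e-03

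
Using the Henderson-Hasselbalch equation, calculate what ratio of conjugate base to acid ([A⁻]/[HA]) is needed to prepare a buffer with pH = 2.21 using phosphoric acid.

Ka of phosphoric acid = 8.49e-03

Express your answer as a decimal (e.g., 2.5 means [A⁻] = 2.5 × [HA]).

pKa = -log(8.49e-03) = 2.0711. pH = pKa + log([A⁻]/[HA]), so log([A⁻]/[HA]) = pH − pKa = 2.21 − 2.0711 = 0.1389. [A⁻]/[HA] = 10^(0.1389) = 1.38

[A⁻]/[HA] = 1.38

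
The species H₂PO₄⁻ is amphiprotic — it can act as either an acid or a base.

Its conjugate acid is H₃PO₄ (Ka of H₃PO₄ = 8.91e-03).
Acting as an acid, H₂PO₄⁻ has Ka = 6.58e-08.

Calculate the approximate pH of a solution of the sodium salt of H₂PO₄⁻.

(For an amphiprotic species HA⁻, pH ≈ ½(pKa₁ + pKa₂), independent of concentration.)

pKa₁ = -log(8.91e-03) = 2.05; pKa₂ = -log(6.58e-08) = 7.18. For an amphiprotic species, pH ≈ ½(pKa₁ + pKa₂) = ½(2.05 + 7.18) = 4.62.

pH = 4.62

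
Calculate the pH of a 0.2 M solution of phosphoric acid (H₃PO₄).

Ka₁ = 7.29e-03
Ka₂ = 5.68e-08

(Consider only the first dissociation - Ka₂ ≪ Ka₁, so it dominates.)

First dissociation dominates. From Ka₁ = [H⁺][HA⁻]/[H₂A], x² + Ka₁·x − Ka₁·C = 0 with C = 0.2 M and Ka₁ = 7.29e-03. Solving: [H⁺] = (−Ka₁ + √(Ka₁² + 4·Ka₁·C)) / 2 = 3.4712e-02 M. pH = -log(3.4712e-02) = 1.46.

pH = 1.46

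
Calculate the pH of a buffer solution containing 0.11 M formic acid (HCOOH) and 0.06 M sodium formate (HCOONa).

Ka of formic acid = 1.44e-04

pKa = -log(1.44e-04) = 3.84. pH = pKa + log([A⁻]/[HA]) = 3.84 + log(0.06/0.11)

pH = 3.58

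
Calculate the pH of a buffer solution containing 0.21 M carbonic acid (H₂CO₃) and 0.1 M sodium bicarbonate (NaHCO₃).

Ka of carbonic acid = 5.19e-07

pKa = -log(5.19e-07) = 6.28. pH = pKa + log([A⁻]/[HA]) = 6.28 + log(0.1/0.21)

pH = 5.96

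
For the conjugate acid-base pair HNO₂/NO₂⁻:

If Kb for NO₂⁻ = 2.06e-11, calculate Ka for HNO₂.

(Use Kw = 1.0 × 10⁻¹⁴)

For a conjugate pair Ka × Kb = Kw, so Ka = Kw/Kb = 1.0 × 10⁻¹⁴ / 2.06e-11 = 4.85e-04.

K_a = 4.85e-04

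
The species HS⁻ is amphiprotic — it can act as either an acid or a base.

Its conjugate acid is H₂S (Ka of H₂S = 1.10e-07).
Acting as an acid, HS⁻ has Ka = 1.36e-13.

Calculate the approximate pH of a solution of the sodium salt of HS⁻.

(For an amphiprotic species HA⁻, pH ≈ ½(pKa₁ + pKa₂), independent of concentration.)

pKa₁ = -log(1.10e-07) = 6.96; pKa₂ = -log(1.36e-13) = 12.87. For an amphiprotic species, pH ≈ ½(pKa₁ + pKa₂) = ½(6.96 + 12.87) = 9.91.

pH = 9.91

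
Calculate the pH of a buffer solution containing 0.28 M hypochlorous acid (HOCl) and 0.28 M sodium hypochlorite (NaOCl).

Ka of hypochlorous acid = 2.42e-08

pKa = -log(2.42e-08) = 7.62. pH = pKa + log([A⁻]/[HA]) = 7.62 + log(0.28/0.28)

pH = 7.62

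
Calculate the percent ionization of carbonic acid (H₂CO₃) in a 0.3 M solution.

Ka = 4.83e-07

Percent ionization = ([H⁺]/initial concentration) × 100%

Using Ka equilibrium: x² + Ka×x - Ka×C = 0. Solving: [H⁺] = 3.8042e-04. Percent = (3.8042e-04/0.3) × 100

Percent ionization = 0.127%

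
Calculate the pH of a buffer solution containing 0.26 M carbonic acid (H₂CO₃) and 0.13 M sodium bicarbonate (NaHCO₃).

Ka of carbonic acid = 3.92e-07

pKa = -log(3.92e-07) = 6.41. pH = pKa + log([A⁻]/[HA]) = 6.41 + log(0.13/0.26)

pH = 6.11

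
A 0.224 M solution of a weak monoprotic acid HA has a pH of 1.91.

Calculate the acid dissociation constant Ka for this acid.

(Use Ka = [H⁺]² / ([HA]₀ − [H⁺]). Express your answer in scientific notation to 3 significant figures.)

[H⁺] = 10^(−pH) = 10^(−1.91) = 1.230e-02 M. For HA ⇌ H⁺ + A⁻, Ka = [H⁺][A⁻]/[HA] = [H⁺]² / ([HA]₀ − [H⁺]) = (1.230e-02)² / (0.224 − 1.230e-02) = 7.15e-04.

K_a = 7.15e-04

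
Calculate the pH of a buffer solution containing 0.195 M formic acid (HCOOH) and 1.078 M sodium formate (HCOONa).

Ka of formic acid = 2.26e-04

pKa = -log(2.26e-04) = 3.65. pH = pKa + log([A⁻]/[HA]) = 3.65 + log(1.078/0.195)

pH = 4.39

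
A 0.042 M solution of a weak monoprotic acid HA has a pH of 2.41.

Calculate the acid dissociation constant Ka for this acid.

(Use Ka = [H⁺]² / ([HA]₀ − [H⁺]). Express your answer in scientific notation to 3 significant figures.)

[H⁺] = 10^(−pH) = 10^(−2.41) = 3.890e-03 M. For HA ⇌ H⁺ + A⁻, Ka = [H⁺][A⁻]/[HA] = [H⁺]² / ([HA]₀ − [H⁺]) = (3.890e-03)² / (0.042 − 3.890e-03) = 3.97e-04.

K_a = 3.97e-04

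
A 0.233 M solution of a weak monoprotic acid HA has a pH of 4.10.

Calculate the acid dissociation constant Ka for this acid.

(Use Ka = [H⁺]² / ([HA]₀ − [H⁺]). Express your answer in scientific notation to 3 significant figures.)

[H⁺] = 10^(−pH) = 10^(−4.10) = 7.943e-05 M. For HA ⇌ H⁺ + A⁻, Ka = [H⁺][A⁻]/[HA] = [H⁺]² / ([HA]₀ − [H⁺]) = (7.943e-05)² / (0.233 − 7.943e-05) = 2.71e-08.

K_a = 2.71e-08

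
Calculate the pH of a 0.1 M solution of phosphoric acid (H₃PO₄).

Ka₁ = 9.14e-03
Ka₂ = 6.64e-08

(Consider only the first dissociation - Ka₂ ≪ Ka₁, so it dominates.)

First dissociation dominates. From Ka₁ = [H⁺][HA⁻]/[H₂A], x² + Ka₁·x − Ka₁·C = 0 with C = 0.1 M and Ka₁ = 9.14e-03. Solving: [H⁺] = (−Ka₁ + √(Ka₁² + 4·Ka₁·C)) / 2 = 2.6006e-02 M. pH = -log(2.6006e-02) = 1.58.

pH = 1.58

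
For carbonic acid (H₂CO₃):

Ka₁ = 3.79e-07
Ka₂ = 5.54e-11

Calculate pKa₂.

pKa₂ = -log(Ka₂) = -log(5.54e-11) = 10.26.

pK_{a2} = 10.26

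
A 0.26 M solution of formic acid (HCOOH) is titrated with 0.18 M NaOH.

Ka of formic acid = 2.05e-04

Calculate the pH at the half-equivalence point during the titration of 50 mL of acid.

At half-equivalence [HA] = [A⁻], so Henderson-Hasselbalch gives pH = pKa = -log(2.05e-04) = 3.69.

pH = pKa = 3.69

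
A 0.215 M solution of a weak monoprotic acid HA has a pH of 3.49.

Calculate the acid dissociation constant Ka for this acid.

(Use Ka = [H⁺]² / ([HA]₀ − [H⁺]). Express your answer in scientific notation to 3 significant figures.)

[H⁺] = 10^(−pH) = 10^(−3.49) = 3.236e-04 M. For HA ⇌ H⁺ + A⁻, Ka = [H⁺][A⁻]/[HA] = [H⁺]² / ([HA]₀ − [H⁺]) = (3.236e-04)² / (0.215 − 3.236e-04) = 4.88e-07.

K_a = 4.88e-07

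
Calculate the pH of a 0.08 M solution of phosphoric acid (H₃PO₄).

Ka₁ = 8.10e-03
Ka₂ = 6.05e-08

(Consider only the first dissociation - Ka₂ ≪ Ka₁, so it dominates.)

First dissociation dominates. From Ka₁ = [H⁺][HA⁻]/[H₂A], x² + Ka₁·x − Ka₁·C = 0 with C = 0.08 M and Ka₁ = 8.10e-03. Solving: [H⁺] = (−Ka₁ + √(Ka₁² + 4·Ka₁·C)) / 2 = 2.1726e-02 M. pH = -log(2.1726e-02) = 1.66.

pH = 1.66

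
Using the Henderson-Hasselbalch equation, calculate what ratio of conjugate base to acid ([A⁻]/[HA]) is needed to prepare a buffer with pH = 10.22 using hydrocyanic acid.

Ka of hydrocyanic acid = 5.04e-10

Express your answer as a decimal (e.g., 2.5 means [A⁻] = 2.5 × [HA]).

pKa = -log(5.04e-10) = 9.2976. pH = pKa + log([A⁻]/[HA]), so log([A⁻]/[HA]) = pH − pKa = 10.22 − 9.2976 = 0.9224. [A⁻]/[HA] = 10^(0.9224) = 8.36

[A⁻]/[HA] = 8.36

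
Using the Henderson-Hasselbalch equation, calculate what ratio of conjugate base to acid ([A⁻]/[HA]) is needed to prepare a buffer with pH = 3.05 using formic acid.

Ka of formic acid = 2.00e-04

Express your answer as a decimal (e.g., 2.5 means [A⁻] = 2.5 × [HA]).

pKa = -log(2.00e-04) = 3.6990. pH = pKa + log([A⁻]/[HA]), so log([A⁻]/[HA]) = pH − pKa = 3.05 − 3.6990 = -0.6490. [A⁻]/[HA] = 10^(-0.6490) = 0.224

[A⁻]/[HA] = 0.224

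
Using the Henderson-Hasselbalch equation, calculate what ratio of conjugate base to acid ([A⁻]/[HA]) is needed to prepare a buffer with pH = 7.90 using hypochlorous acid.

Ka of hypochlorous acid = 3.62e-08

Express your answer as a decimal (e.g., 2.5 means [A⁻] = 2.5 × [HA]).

pKa = -log(3.62e-08) = 7.4413. pH = pKa + log([A⁻]/[HA]), so log([A⁻]/[HA]) = pH − pKa = 7.90 − 7.4413 = 0.4587. [A⁻]/[HA] = 10^(0.4587) = 2.88

[A⁻]/[HA] = 2.88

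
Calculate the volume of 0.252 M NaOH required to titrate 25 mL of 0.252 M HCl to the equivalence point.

At equivalence: moles acid = moles base. moles HCl = 0.252 × 25/1000 = 0.0063 mol. V_base = moles / 0.252 × 1000 = 25.0 mL.

V_{base} = 25.0 mL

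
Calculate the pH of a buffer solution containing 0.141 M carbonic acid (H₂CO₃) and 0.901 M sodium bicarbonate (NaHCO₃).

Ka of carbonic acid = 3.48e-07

pKa = -log(3.48e-07) = 6.46. pH = pKa + log([A⁻]/[HA]) = 6.46 + log(0.901/0.141)

pH = 7.26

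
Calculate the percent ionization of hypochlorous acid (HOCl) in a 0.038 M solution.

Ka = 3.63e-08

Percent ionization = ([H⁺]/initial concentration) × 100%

Using Ka equilibrium: x² + Ka×x - Ka×C = 0. Solving: [H⁺] = 3.7122e-05. Percent = (3.7122e-05/0.038) × 100

Percent ionization = 0.0977%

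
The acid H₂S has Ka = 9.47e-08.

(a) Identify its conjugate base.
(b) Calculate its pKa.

(a) The conjugate base is formed by removing one H⁺ from H₂S, giving HS⁻. (b) pKa = -log(Ka) = -log(9.47e-08) = 7.02.

Conjugate base: HS⁻; pK_a = 7.02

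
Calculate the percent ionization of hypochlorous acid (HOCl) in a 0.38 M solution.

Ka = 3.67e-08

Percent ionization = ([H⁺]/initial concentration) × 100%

Using Ka equilibrium: x² + Ka×x - Ka×C = 0. Solving: [H⁺] = 1.1807e-04. Percent = (1.1807e-04/0.38) × 100

Percent ionization = 0.0311%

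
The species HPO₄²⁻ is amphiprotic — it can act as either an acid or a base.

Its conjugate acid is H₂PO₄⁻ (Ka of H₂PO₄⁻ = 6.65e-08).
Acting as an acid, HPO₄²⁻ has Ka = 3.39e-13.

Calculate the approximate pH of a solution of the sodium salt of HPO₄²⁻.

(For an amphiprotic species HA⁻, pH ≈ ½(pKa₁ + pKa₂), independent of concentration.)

pKa₁ = -log(6.65e-08) = 7.18; pKa₂ = -log(3.39e-13) = 12.47. For an amphiprotic species, pH ≈ ½(pKa₁ + pKa₂) = ½(7.18 + 12.47) = 9.82.

pH = 9.82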